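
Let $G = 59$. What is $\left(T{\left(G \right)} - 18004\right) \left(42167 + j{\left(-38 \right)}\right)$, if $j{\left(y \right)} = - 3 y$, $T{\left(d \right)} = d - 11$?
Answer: $-759197636$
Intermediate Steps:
$T{\left(d \right)} = -11 + d$
$\left(T{\left(G \right)} - 18004\right) \left(42167 + j{\left(-38 \right)}\right) = \left(\left(-11 + 59\right) - 18004\right) \left(42167 - -114\right) = \left(48 - 18004\right) \left(42167 + 114\right) = \left(-17956\right) 42281 = -759197636$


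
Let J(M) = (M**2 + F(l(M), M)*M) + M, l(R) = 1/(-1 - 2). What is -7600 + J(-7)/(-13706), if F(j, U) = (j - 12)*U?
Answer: -44642159/5874 ≈ -7600.0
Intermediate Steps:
l(R) = -1/3 (l(R) = 1/(-3) = -1/3)
F(j, U) = U*(-12 + j) (F(j, U) = (-12 + j)*U = U*(-12 + j))
J(M) = M - 34*M**2/3 (J(M) = (M**2 + (M*(-12 - 1/3))*M) + M = (M**2 + (M*(-37/3))*M) + M = (M**2 + (-37*M/3)*M) + M = (M**2 - 37*M**2/3) + M = -34*M**2/3 + M = M - 34*M**2/3)
-7600 + J(-7)/(-13706) = -7600 + ((1/3)*(-7)*(3 - 34*(-7)))/(-13706) = -7600 + ((1/3)*(-7)*(3 + 238))*(-1/13706) = -7600 + ((1/3)*(-7)*241)*(-1/13706) = -7600 - 1687/3*(-1/13706) = -7600 + 241/5874 = -44642159/5874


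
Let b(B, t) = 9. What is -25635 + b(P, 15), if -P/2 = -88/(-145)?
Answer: -25626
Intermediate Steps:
P = -176/145 (P = -(-176)/(-145) = -(-176)*(-1)/145 = -2*88/145 = -176/145 ≈ -1.2138)
-25635 + b(P, 15) = -25635 + 9 = -25626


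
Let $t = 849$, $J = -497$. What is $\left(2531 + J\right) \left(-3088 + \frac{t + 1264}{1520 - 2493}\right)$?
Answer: $- \frac{6115703058}{973} \approx -6.2854 \cdot 10^{6}$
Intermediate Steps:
$\left(2531 + J\right) \left(-3088 + \frac{t + 1264}{1520 - 2493}\right) = \left(2531 - 497\right) \left(-3088 + \frac{849 + 1264}{1520 - 2493}\right) = 2034 \left(-3088 + \frac{2113}{-973}\right) = 2034 \left(-3088 + 2113 \left(- \frac{1}{973}\right)\right) = 2034 \left(-3088 - \frac{2113}{973}\right) = 2034 \left(- \frac{3006737}{973}\right) = - \frac{6115703058}{973}$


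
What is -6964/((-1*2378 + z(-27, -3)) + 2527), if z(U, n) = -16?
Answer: -6964/133 ≈ -52.361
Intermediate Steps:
-6964/((-1*2378 + z(-27, -3)) + 2527) = -6964/((-1*2378 - 16) + 2527) = -6964/((-2378 - 16) + 2527) = -6964/(-2394 + 2527) = -6964/133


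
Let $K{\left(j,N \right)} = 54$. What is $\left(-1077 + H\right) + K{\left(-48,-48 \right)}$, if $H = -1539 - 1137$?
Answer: $-3699$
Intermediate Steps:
$H = -2676$ ($H = -1539 - 1137 = -2676$)
$\left(-1077 + H\right) + K{\left(-48,-48 \right)} = \left(-1077 - 2676\right) + 54 = -3753 + 54 = -3699$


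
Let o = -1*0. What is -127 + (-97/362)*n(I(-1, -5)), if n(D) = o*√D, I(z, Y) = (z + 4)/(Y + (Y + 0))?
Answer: -127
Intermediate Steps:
o = 0
I(z, Y) = (4 + z)/(2*Y) (I(z, Y) = (4 + z)/(Y + Y) = (4 + z)/((2*Y)) = (4 + z)*(1/(2*Y)) = (4 + z)/(2*Y))
n(D) = 0 (n(D) = 0*√D = 0)
-127 + (-97/362)*n(I(-1, -5)) = -127 - 97/362*0 = -127 + 0 = -127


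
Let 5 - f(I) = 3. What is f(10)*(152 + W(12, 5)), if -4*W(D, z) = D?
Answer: 298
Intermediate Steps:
W(D, z) = -D/4
f(I) = 2 (f(I) = 5 - 1*3 = 5 - 3 = 2)
f(10)*(152 + W(12, 5)) = 2*(152 - 1/4*12) = 2*(152 - 3) = 2*149 = 298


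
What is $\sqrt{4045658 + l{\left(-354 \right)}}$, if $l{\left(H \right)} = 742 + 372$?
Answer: $2 \sqrt{1011693} \approx 2011.7$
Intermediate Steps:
$l{\left(H \right)} = 1114$
$\sqrt{4045658 + l{\left(-354 \right)}} = \sqrt{4045658 + 1114} = \sqrt{4046772} = 2 \sqrt{1011693}$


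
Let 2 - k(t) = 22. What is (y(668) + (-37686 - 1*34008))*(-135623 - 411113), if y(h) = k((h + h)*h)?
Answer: 39208625504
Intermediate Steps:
k(t) = -20 (k(t) = 2 - 1*22 = 2 - 22 = -20)
y(h) = -20
(y(668) + (-37686 - 1*34008))*(-135623 - 411113) = (-20 + (-37686 - 1*34008))*(-135623 - 411113) = (-20 + (-37686 - 34008))*(-546736) = (-20 - 71694)*(-546736) = -71714*(-546736) = 39208625504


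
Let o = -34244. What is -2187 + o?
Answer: -36431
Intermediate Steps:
-2187 + o = -2187 - 34244 = -36431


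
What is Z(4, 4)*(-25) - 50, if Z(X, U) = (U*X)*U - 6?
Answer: -1500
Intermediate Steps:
Z(X, U) = -6 + X*U² (Z(X, U) = X*U² - 6 = -6 + X*U²)
Z(4, 4)*(-25) - 50 = (-6 + 4*4²)*(-25) - 50 = (-6 + 4*16)*(-25) - 50 = (-6 + 64)*(-25) - 50 = 58*(-25) - 50 = -1450 - 50 = -1500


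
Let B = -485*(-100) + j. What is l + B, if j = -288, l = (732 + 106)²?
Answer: 750456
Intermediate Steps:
l = 702244 (l = 838² = 702244)
B = 48212 (B = -485*(-100) - 288 = 48500 - 288 = 48212)
l + B = 702244 + 48212 = 750456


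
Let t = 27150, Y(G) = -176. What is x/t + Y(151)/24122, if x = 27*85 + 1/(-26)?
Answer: 657548609/8513859900 ≈ 0.077233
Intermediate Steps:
x = 59669/26 (x = 2295 - 1/26 = 59669/26 ≈ 2295.0)
x/t + Y(151)/24122 = (59669/26)/27150 - 176/24122 = (59669/26)*(1/27150) - 176*1/24122 = 59669/705900 - 88/12061 = 657548609/8513859900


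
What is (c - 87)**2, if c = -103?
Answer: 36100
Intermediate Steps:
(c - 87)**2 = (-103 - 87)**2 = (-190)**2 = 36100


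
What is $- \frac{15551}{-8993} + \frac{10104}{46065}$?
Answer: $\frac{269074029}{138087515} \approx 1.9486$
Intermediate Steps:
$- \frac{15551}{-8993} + \frac{10104}{46065} = \left(-15551\right) \left(- \frac{1}{8993}\right) + 10104 \cdot \frac{1}{46065} = \frac{15551}{8993} + \frac{3368}{15355} = \frac{269074029}{138087515}$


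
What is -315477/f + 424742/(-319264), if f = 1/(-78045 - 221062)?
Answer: 15063095658541277/159632 ≈ 9.4361e+10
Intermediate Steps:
f = -1/299107 (f = 1/(-299107) = -1/299107 ≈ -3.3433e-6)
-315477/f + 424742/(-319264) = -315477/(-1/299107) + 424742/(-319264) = -315477*(-299107) + 424742*(-1/319264) = 94361379039 - 212371/159632 = 15063095658541277/159632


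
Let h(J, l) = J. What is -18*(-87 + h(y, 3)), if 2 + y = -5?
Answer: 1692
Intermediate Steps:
y = -7 (y = -2 - 5 = -7)
-18*(-87 + h(y, 3)) = -18*(-87 - 7) = -18*(-94) = 1692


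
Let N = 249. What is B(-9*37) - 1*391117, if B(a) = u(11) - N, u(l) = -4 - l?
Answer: -391381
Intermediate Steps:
B(a) = -264 (B(a) = (-4 - 1*11) - 1*249 = (-4 - 11) - 249 = -15 - 249 = -264)
B(-9*37) - 1*391117 = -264 - 1*391117 = -264 - 391117 = -391381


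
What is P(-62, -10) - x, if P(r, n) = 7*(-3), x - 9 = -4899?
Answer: 4869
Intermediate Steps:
x = -4890 (x = 9 - 4899 = -4890)
P(r, n) = -21
P(-62, -10) - x = -21 - 1*(-4890) = -21 + 4890 = 4869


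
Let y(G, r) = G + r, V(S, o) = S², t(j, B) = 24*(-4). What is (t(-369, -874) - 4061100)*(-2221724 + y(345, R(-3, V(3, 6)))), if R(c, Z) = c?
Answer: 9021467692872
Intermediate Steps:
t(j, B) = -96
(t(-369, -874) - 4061100)*(-2221724 + y(345, R(-3, V(3, 6)))) = (-96 - 4061100)*(-2221724 + (345 - 3)) = -4061196*(-2221724 + 342) = -4061196*(-2221382) = 9021467692872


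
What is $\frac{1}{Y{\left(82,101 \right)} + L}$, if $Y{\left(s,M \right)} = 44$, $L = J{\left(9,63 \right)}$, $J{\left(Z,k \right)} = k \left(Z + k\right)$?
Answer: $\frac{1}{4580} \approx 0.00021834$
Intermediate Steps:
$L = 4536$ ($L = 63 \left(9 + 63\right) = 63 \cdot 72 = 4536$)
$\frac{1}{Y{\left(82,101 \right)} + L} = \frac{1}{44 + 4536} = \frac{1}{4580}$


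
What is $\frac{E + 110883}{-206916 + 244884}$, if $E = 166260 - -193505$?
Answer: $\frac{58831}{4746} \approx 12.396$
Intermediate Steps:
$E = 359765$ ($E = 166260 + 193505 = 359765$)
$\frac{E + 110883}{-206916 + 244884} = \frac{359765 + 110883}{-206916 + 244884} = \frac{470648}{37968} = 470648 \cdot \frac{1}{37968} = \frac{58831}{4746}$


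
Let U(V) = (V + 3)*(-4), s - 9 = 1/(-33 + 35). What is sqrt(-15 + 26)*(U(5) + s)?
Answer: -45*sqrt(11)/2 ≈ -74.624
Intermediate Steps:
s = 19/2 (s = 9 + 1/(-33 + 35) = 9 + 1/2 = 19/2 ≈ 9.5000)
U(V) = -12 - 4*V (U(V) = (3 + V)*(-4) = -12 - 4*V)
sqrt(-15 + 26)*(U(5) + s) = sqrt(-15 + 26)*((-12 - 4*5) + 19/2) = sqrt(11)*((-12 - 20) + 19/2) = sqrt(11)*(-32 + 19/2) = sqrt(11)*(-45/2) = -45*sqrt(11)/2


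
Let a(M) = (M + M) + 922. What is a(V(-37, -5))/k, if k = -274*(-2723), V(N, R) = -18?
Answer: 443/373051 ≈ 0.0011875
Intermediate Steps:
k = 746102
a(M) = 922 + 2*M (a(M) = 2*M + 922 = 922 + 2*M)
a(V(-37, -5))/k = (922 + 2*(-18))/746102 = (922 - 36)*(1/746102) = 886*(1/746102) = 443/373051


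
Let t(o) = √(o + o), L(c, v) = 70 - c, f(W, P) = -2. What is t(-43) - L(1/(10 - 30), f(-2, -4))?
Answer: -1401/20 + I*√86 ≈ -70.05 + 9.2736*I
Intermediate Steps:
t(o) = √2*√o (t(o) = √(2*o) = √2*√o)
t(-43) - L(1/(10 - 30), f(-2, -4)) = √2*√(-43) - (70 - 1/(10 - 30)) = √2*(I*√43) - (70 - 1/(-20)) = I*√86 - (70 - 1*(-1/20)) = I*√86 - (70 + 1/20) = I*√86 - 1*1401/20 = I*√86 - 1401/20 = -1401/20 + I*√86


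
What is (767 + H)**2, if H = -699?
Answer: 4624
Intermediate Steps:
(767 + H)**2 = (767 - 699)**2 = 68**2 = 4624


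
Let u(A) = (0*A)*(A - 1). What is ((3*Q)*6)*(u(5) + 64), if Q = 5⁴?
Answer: 720000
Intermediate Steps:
Q = 625
u(A) = 0 (u(A) = 0*(-1 + A) = 0)
((3*Q)*6)*(u(5) + 64) = ((3*625)*6)*(0 + 64) = (1875*6)*64 = 11250*64 = 720000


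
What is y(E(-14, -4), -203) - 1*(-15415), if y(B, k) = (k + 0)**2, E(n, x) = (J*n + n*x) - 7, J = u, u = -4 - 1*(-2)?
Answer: 56624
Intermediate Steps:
u = -2 (u = -4 + 2 = -2)
J = -2
E(n, x) = -7 - 2*n + n*x (E(n, x) = (-2*n + n*x) - 7 = -7 - 2*n + n*x)
y(B, k) = k**2
y(E(-14, -4), -203) - 1*(-15415) = (-203)**2 - 1*(-15415) = 41209 + 15415 = 56624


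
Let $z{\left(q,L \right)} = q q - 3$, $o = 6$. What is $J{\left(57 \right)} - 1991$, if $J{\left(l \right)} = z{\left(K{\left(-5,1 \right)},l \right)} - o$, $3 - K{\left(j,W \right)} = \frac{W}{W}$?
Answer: $-1996$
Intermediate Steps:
$K{\left(j,W \right)} = 2$ ($K{\left(j,W \right)} = 3 - \frac{W}{W} = 3 - 1 = 2$)
$z{\left(q,L \right)} = -3 + q^{2}$ ($z{\left(q,L \right)} = q^{2} - 3 = -3 + q^{2}$)
$J{\left(l \right)} = -5$ ($J{\left(l \right)} = \left(-3 + 2^{2}\right) - 6 = \left(-3 + 4\right) - 6 = 1 - 6 = -5$)
$J{\left(57 \right)} - 1991 = -5 - 1991 = -1996$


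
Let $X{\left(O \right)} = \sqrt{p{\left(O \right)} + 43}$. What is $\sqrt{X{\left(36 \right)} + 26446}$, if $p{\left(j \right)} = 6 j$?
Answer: $\sqrt{26446 + \sqrt{259}} \approx 162.67$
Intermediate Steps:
$X{\left(O \right)} = \sqrt{43 + 6 O}$ ($X{\left(O \right)} = \sqrt{6 O + 43} = \sqrt{43 + 6 O}$)
$\sqrt{X{\left(36 \right)} + 26446} = \sqrt{\sqrt{43 + 6 \cdot 36} + 26446} = \sqrt{\sqrt{43 + 216} + 26446} = \sqrt{\sqrt{259} + 26446} = \sqrt{26446 + \sqrt{259}}$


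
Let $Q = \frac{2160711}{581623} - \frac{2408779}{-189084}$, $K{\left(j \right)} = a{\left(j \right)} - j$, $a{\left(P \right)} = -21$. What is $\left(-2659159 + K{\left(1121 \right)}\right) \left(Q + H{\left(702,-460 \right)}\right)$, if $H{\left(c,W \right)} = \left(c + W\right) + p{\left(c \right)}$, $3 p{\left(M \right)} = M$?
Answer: $- \frac{980111792294002959}{748133356} \approx -1.3101 \cdot 10^{9}$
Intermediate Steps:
$K{\left(j \right)} = -21 - j$
$p{\left(M \right)} = \frac{M}{3}$
$Q = \frac{258508163863}{15710800476}$ ($Q = 2160711 \cdot \frac{1}{581623} - - \frac{2408779}{189084} = \frac{308673}{83089} + \frac{2408779}{189084} = \frac{258508163863}{15710800476} \approx 16.454$)
$H{\left(c,W \right)} = W + \frac{4 c}{3}$ ($H{\left(c,W \right)} = \left(c + W\right) + \frac{c}{3} = \left(W + c\right) + \frac{c}{3} = W + \frac{4 c}{3}$)
$\left(-2659159 + K{\left(1121 \right)}\right) \left(Q + H{\left(702,-460 \right)}\right) = \left(-2659159 - 1142\right) \left(\frac{258508163863}{15710800476} + \left(-460 + \frac{4}{3} \cdot 702\right)\right) = \left(-2659159 - 1142\right) \left(\frac{258508163863}{15710800476} + \left(-460 + 936\right)\right) = \left(-2659159 - 1142\right) \left(\frac{258508163863}{15710800476} + 476\right) = \left(-2660301\right) \frac{7736849190439}{15710800476} = - \frac{980111792294002959}{748133356}$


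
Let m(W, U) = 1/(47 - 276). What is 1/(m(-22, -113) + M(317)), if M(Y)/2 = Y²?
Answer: 229/46023961 ≈ 4.9757e-6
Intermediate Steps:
m(W, U) = -1/229 (m(W, U) = 1/(-229) = -1/229)
M(Y) = 2*Y²
1/(m(-22, -113) + M(317)) = 1/(-1/229 + 2*317²) = 1/(-1/229 + 2*100489) = 1/(-1/229 + 200978) = 1/(46023961/229) = 229/46023961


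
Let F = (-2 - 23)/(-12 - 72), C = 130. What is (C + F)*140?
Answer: 54725/3 ≈ 18242.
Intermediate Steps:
F = 25/84 (F = -25/(-84) = -25*(-1/84) = 25/84 ≈ 0.29762)
(C + F)*140 = (130 + 25/84)*140 = (10945/84)*140 = 54725/3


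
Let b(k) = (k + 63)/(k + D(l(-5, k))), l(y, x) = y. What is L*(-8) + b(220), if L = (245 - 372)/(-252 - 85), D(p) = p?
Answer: -123069/72455 ≈ -1.6986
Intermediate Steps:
L = 127/337 (L = -127/(-337) = -127*(-1/337) = 127/337 ≈ 0.37685)
b(k) = (63 + k)/(-5 + k) (b(k) = (k + 63)/(k - 5) = (63 + k)/(-5 + k))
L*(-8) + b(220) = (127/337)*(-8) + (63 + 220)/(-5 + 220) = -1016/337 + 283/215 = -123069/72455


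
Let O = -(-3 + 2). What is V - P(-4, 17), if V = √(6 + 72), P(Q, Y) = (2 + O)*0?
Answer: √78 ≈ 8.8318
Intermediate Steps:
O = 1 (O = -1*(-1) = 1)
P(Q, Y) = 0 (P(Q, Y) = (2 + 1)*0 = 3*0 = 0)
V = √78 ≈ 8.8318
V - P(-4, 17) = √78 - 1*0 = √78 + 0 = √78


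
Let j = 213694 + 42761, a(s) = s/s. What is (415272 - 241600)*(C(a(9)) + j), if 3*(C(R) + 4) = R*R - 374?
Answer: 133550294560/3 ≈ 4.4517e+10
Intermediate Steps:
a(s) = 1
C(R) = -386/3 + R²/3 (C(R) = -4 + (R*R - 374)/3 = -4 + (R² - 374)/3 = -4 + (-374 + R²)/3 = -4 + (-374/3 + R²/3) = -386/3 + R²/3)
j = 256455
(415272 - 241600)*(C(a(9)) + j) = (415272 - 241600)*((-386/3 + (⅓)*1²) + 256455) = 173672*((-386/3 + (⅓)*1) + 256455) = 173672*((-386/3 + ⅓) + 256455) = 173672*(-385/3 + 256455) = 173672*(768980/3) = 133550294560/3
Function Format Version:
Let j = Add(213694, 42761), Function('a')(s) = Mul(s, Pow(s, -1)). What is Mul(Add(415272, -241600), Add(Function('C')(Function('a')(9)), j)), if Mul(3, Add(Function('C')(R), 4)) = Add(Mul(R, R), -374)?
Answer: Rational(133550294560, 3) ≈ 4.4517e+10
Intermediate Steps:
Function('a')(s) = 1
Function('C')(R) = Add(Rational(-386, 3), Mul(Rational(1, 3), Pow(R, 2))) (Function('C')(R) = Add(-4, Mul(Rational(1, 3), Add(Mul(R, R), -374))) = Add(-4, Mul(Rational(1, 3), Add(Pow(R, 2), -374))) = Add(-4, Mul(Rational(1, 3), Add(-374, Pow(R, 2)))) = Add(-4, Add(Rational(-374, 3), Mul(Rational(1, 3), Pow(R, 2)))) = Add(Rational(-386, 3), Mul(Rational(1, 3), Pow(R, 2))))
j = 256455
Mul(Add(415272, -241600), Add(Function('C')(Function('a')(9)), j)) = Mul(Add(415272, -241600), Add(Add(Rational(-386, 3), Mul(Rational(1, 3), Pow(1, 2))), 256455)) = Mul(173672, Add(Add(Rational(-386, 3), Mul(Rational(1, 3), 1)), 256455)) = Mul(173672, Add(Add(Rational(-386, 3), Rational(1, 3)), 256455)) = Mul(173672, Add(Rational(-385, 3), 256455)) = Mul(173672, Rational(768980, 3)) = Rational(133550294560, 3)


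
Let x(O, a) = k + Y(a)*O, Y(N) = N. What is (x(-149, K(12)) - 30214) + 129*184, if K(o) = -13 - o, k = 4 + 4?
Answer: -2745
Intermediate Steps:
k = 8
x(O, a) = 8 + O*a (x(O, a) = 8 + a*O = 8 + O*a)
(x(-149, K(12)) - 30214) + 129*184 = ((8 - 149*(-13 - 1*12)) - 30214) + 129*184 = ((8 - 149*(-13 - 12)) - 30214) + 23736 = ((8 - 149*(-25)) - 30214) + 23736 = ((8 + 3725) - 30214) + 23736 = (3733 - 30214) + 23736 = -26481 + 23736 = -2745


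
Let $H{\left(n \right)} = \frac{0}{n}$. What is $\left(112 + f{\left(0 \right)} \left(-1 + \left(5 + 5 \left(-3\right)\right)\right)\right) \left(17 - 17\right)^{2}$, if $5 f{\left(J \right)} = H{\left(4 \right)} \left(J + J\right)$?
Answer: $0$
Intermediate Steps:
$H{\left(n \right)} = 0$
$f{\left(J \right)} = 0$ ($f{\left(J \right)} = \frac{0 \left(J + J\right)}{5} = \frac{0 \cdot 2 J}{5} = \frac{1}{5} \cdot 0 = 0$)
$\left(112 + f{\left(0 \right)} \left(-1 + \left(5 + 5 \left(-3\right)\right)\right)\right) \left(17 - 17\right)^{2} = \left(112 + 0 \left(-1 + \left(5 + 5 \left(-3\right)\right)\right)\right) \left(17 - 17\right)^{2} = \left(112 + 0 \left(-1 + \left(5 - 15\right)\right)\right) 0^{2} = \left(112 + 0 \left(-1 - 10\right)\right) 0 = \left(112 + 0 \left(-11\right)\right) 0 = \left(112 + 0\right) 0 = 112 \cdot 0 = 0$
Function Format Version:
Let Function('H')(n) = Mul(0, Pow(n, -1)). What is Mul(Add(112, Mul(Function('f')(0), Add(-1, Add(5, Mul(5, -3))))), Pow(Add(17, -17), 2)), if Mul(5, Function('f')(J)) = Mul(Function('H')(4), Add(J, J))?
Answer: 0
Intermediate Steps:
Function('H')(n) = 0
Function('f')(J) = 0 (Function('f')(J) = Mul(Rational(1, 5), Mul(0, Add(J, J))) = Mul(Rational(1, 5), Mul(0, Mul(2, J))) = Mul(Rational(1, 5), 0) = 0)
Mul(Add(112, Mul(Function('f')(0), Add(-1, Add(5, Mul(5, -3))))), Pow(Add(17, -17), 2)) = Mul(Add(112, Mul(0, Add(-1, Add(5, Mul(5, -3))))), Pow(Add(17, -17), 2)) = Mul(Add(112, Mul(0, Add(-1, Add(5, -15)))), Pow(0, 2)) = Mul(Add(112, Mul(0, Add(-1, -10))), 0) = Mul(Add(112, Mul(0, -11)), 0) = Mul(Add(112, 0), 0) = Mul(112, 0) = 0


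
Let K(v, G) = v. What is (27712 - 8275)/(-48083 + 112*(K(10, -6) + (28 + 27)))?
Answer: -6479/13601 ≈ -0.47636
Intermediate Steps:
(27712 - 8275)/(-48083 + 112*(K(10, -6) + (28 + 27))) = (27712 - 8275)/(-48083 + 112*(10 + (28 + 27))) = 19437/(-48083 + 112*(10 + 55)) = 19437/(-48083 + 112*65) = 19437/(-48083 + 7280) = 19437/(-40803) = 19437*(-1/40803) = -6479/13601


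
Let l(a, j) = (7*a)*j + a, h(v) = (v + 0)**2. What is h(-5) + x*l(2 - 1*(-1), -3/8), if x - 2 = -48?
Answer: 997/4 ≈ 249.25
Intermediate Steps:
h(v) = v**2
l(a, j) = a + 7*a*j (l(a, j) = 7*a*j + a = a + 7*a*j)
x = -46 (x = 2 - 48 = -46)
h(-5) + x*l(2 - 1*(-1), -3/8) = (-5)**2 - 46*(2 - 1*(-1))*(1 + 7*(-3/8)) = 25 - 46*(2 + 1)*(1 + 7*(-3*1/8)) = 25 - 138*(1 + 7*(-3/8)) = 25 - 138*(1 - 21/8) = 25 - 138*(-13)/8 = 25 - 46*(-39/8) = 25 + 897/4 = 997/4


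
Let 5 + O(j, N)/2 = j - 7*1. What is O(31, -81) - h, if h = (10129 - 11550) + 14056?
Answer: -12597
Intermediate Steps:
O(j, N) = -24 + 2*j (O(j, N) = -10 + 2*(j - 7*1) = -10 + 2*(j - 7) = -10 + 2*(-7 + j) = -10 + (-14 + 2*j) = -24 + 2*j)
h = 12635 (h = -1421 + 14056 = 12635)
O(31, -81) - h = (-24 + 2*31) - 1*12635 = (-24 + 62) - 12635 = 38 - 12635 = -12597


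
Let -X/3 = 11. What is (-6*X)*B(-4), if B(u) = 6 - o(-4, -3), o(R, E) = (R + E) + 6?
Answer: 1386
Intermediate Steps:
X = -33 (X = -3*11 = -33)
o(R, E) = 6 + E + R (o(R, E) = (E + R) + 6 = 6 + E + R)
B(u) = 7 (B(u) = 6 - (6 - 3 - 4) = 6 - 1*(-1) = 6 + 1 = 7)
(-6*X)*B(-4) = -6*(-33)*7 = 198*7 = 1386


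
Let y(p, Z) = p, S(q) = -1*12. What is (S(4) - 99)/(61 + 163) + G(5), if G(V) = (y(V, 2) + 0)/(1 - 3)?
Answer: -671/224 ≈ -2.9955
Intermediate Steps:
S(q) = -12
G(V) = -V/2 (G(V) = (V + 0)/(1 - 3) = V/(-2) = V*(-1/2) = -V/2)
(S(4) - 99)/(61 + 163) + G(5) = (-12 - 99)/(61 + 163) - 1/2*5 = -111/224 - 5/2 = -671/224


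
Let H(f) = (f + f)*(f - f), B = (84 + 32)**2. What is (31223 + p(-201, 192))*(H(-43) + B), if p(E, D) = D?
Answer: 422720240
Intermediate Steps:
B = 13456 (B = 116**2 = 13456)
H(f) = 0 (H(f) = (2*f)*0 = 0)
(31223 + p(-201, 192))*(H(-43) + B) = (31223 + 192)*(0 + 13456) = 31415*13456 = 422720240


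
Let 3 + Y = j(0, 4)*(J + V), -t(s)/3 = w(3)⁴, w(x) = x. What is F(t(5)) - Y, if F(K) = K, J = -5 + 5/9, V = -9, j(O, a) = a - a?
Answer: -240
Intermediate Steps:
j(O, a) = 0
J = -40/9 (J = -5 + 5*(⅑) = -5 + 5/9 = -40/9 ≈ -4.4444)
t(s) = -243 (t(s) = -3*3⁴ = -3*81 = -243)
Y = -3 (Y = -3 + 0*(-40/9 - 9) = -3 + 0*(-121/9) = -3 + 0 = -3)
F(t(5)) - Y = -243 - 1*(-3) = -243 + 3 = -240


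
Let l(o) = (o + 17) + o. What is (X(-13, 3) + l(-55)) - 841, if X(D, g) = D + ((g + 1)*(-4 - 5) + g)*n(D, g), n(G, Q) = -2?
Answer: -881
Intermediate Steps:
l(o) = 17 + 2*o (l(o) = (17 + o) + o = 17 + 2*o)
X(D, g) = 18 + D + 16*g (X(D, g) = D + ((g + 1)*(-4 - 5) + g)*(-2) = D + ((1 + g)*(-9) + g)*(-2) = D + ((-9 - 9*g) + g)*(-2) = D + (-9 - 8*g)*(-2) = D + (18 + 16*g) = 18 + D + 16*g)
(X(-13, 3) + l(-55)) - 841 = ((18 - 13 + 16*3) + (17 + 2*(-55))) - 841 = ((18 - 13 + 48) + (17 - 110)) - 841 = (53 - 93) - 841 = -40 - 841 = -881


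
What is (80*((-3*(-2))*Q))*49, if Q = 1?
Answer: 23520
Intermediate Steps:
(80*((-3*(-2))*Q))*49 = (80*(-3*(-2)*1))*49 = (80*(6*1))*49 = (80*6)*49 = 480*49 = 23520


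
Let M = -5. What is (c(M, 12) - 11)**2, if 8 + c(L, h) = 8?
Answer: 121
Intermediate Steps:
c(L, h) = 0 (c(L, h) = -8 + 8 = 0)
(c(M, 12) - 11)**2 = (0 - 11)**2 = (-11)**2 = 121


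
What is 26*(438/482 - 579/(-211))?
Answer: 4829448/50851 ≈ 94.973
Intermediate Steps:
26*(438/482 - 579/(-211)) = 26*(438*(1/482) - 579*(-1/211)) = 26*(219/241 + 579/211) = 26*(185748/50851) = 4829448/50851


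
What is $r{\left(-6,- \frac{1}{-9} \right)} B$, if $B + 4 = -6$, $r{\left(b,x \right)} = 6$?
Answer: $-60$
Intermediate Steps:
$B = -10$ ($B = -4 - 6 = -10$)
$r{\left(-6,- \frac{1}{-9} \right)} B = 6 \left(-10\right) = -60$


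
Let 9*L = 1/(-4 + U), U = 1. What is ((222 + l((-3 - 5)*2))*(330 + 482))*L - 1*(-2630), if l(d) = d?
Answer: -96262/27 ≈ -3565.3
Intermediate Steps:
L = -1/27 (L = 1/(9*(-4 + 1)) = (1/9)/(-3) = (1/9)*(-1/3) = -1/27 ≈ -0.037037)
((222 + l((-3 - 5)*2))*(330 + 482))*L - 1*(-2630) = ((222 + (-3 - 5)*2)*(330 + 482))*(-1/27) - 1*(-2630) = ((222 - 8*2)*812)*(-1/27) + 2630 = ((222 - 16)*812)*(-1/27) + 2630 = (206*812)*(-1/27) + 2630 = 167272*(-1/27) + 2630 = -167272/27 + 2630 = -96262/27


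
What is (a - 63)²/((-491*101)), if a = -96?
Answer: -25281/49591 ≈ -0.50979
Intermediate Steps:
(a - 63)²/((-491*101)) = (-96 - 63)²/((-491*101)) = (-159)²/(-49591) = 25281*(-1/49591) = -25281/49591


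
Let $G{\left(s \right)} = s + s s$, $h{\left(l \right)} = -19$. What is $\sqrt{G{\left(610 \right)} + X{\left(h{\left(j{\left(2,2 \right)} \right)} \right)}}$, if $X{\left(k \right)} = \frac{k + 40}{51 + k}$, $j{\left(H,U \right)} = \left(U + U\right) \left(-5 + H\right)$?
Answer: $\frac{17 \sqrt{82538}}{8} \approx 610.5$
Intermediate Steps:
$j{\left(H,U \right)} = 2 U \left(-5 + H\right)$
$G{\left(s \right)} = s + s^{2}$
$X{\left(k \right)} = \frac{40 + k}{51 + k}$
$\sqrt{G{\left(610 \right)} + X{\left(h{\left(j{\left(2,2 \right)} \right)} \right)}} = \sqrt{610 \left(1 + 610\right) + \frac{40 - 19}{51 - 19}} = \sqrt{610 \cdot 611 + \frac{1}{32} \cdot 21} = \sqrt{372710 + \frac{1}{32} \cdot 21} = \sqrt{372710 + \frac{21}{32}} = \sqrt{\frac{11926741}{32}} = \frac{17 \sqrt{82538}}{8}$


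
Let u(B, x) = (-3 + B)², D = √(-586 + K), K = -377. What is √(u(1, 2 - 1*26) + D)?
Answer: √(4 + 3*I*√107) ≈ 4.2005 + 3.6938*I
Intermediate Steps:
D = 3*I*√107 (D = √(-586 - 377) = √(-963) = 3*I*√107 ≈ 31.032*I)
√(u(1, 2 - 1*26) + D) = √((-3 + 1)² + 3*I*√107) = √((-2)² + 3*I*√107) = √(4 + 3*I*√107)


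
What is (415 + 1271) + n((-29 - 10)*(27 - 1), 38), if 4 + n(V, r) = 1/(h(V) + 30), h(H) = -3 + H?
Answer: 1660133/987 ≈ 1682.0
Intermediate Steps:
n(V, r) = -4 + 1/(27 + V) (n(V, r) = -4 + 1/((-3 + V) + 30) = -4 + 1/(27 + V))
(415 + 1271) + n((-29 - 10)*(27 - 1), 38) = (415 + 1271) + (-107 - 4*(-29 - 10)*(27 - 1))/(27 + (-29 - 10)*(27 - 1)) = 1686 + (-107 - (-156)*26)/(27 - 39*26) = 1686 + (-107 - 4*(-1014))/(27 - 1014) = 1686 + (-107 + 4056)/(-987) = 1686 - 1/987*3949 = 1686 - 3949/987 = 1660133/987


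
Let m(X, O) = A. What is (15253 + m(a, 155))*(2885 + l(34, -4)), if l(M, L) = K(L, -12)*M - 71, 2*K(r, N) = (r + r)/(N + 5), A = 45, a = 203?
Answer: 303420532/7 ≈ 4.3346e+7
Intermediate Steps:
K(r, N) = r/(5 + N) (K(r, N) = ((r + r)/(N + 5))/2 = ((2*r)/(5 + N))/2 = (2*r/(5 + N))/2 = r/(5 + N))
l(M, L) = -71 - L*M/7 (l(M, L) = (L/(5 - 12))*M - 71 = (L/(-7))*M - 71 = (L*(-1/7))*M - 71 = (-L/7)*M - 71 = -L*M/7 - 71 = -71 - L*M/7)
m(X, O) = 45
(15253 + m(a, 155))*(2885 + l(34, -4)) = (15253 + 45)*(2885 + (-71 - 1/7*(-4)*34)) = 15298*(2885 + (-71 + 136/7)) = 15298*(2885 - 361/7) = 15298*(19834/7) = 303420532/7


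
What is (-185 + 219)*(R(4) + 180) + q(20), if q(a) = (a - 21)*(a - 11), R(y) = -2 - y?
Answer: 5907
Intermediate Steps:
q(a) = (-21 + a)*(-11 + a)
(-185 + 219)*(R(4) + 180) + q(20) = (-185 + 219)*((-2 - 1*4) + 180) + (231 + 20² - 32*20) = 34*((-2 - 4) + 180) + (231 + 400 - 640) = 34*(-6 + 180) - 9 = 34*174 - 9 = 5916 - 9 = 5907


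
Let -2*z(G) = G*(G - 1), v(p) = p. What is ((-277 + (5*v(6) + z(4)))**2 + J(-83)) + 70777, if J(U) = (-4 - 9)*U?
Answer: 135865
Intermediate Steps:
J(U) = -13*U
z(G) = -G*(-1 + G)/2 (z(G) = -G*(G - 1)/2 = -G*(-1 + G)/2)
((-277 + (5*v(6) + z(4)))**2 + J(-83)) + 70777 = ((-277 + (5*6 + (1/2)*4*(1 - 1*4)))**2 - 13*(-83)) + 70777 = ((-277 + (30 + (1/2)*4*(1 - 4)))**2 + 1079) + 70777 = ((-277 + (30 + (1/2)*4*(-3)))**2 + 1079) + 70777 = ((-277 + (30 - 6))**2 + 1079) + 70777 = ((-277 + 24)**2 + 1079) + 70777 = ((-253)**2 + 1079) + 70777 = (64009 + 1079) + 70777 = 65088 + 70777 = 135865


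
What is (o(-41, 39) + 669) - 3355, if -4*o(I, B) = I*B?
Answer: -9145/4 ≈ -2286.3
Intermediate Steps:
o(I, B) = -B*I/4 (o(I, B) = -I*B/4 = -B*I/4)
(o(-41, 39) + 669) - 3355 = (-¼*39*(-41) + 669) - 3355 = (1599/4 + 669) - 3355 = 4275/4 - 3355 = -9145/4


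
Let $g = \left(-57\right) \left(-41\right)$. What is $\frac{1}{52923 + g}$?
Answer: $\frac{1}{55260} \approx 1.8096 \cdot 10^{-5}$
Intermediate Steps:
$g = 2337$
$\frac{1}{52923 + g} = \frac{1}{52923 + 2337} = \frac{1}{55260}$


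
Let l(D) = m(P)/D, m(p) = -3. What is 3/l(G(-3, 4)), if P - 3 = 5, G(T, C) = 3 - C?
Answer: 1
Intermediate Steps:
P = 8 (P = 3 + 5 = 8)
l(D) = -3/D
3/l(G(-3, 4)) = 3/((-3/(3 - 1*4))) = 3/((-3/(3 - 4))) = 3/((-3/(-1))) = 3/((-3*(-1))) = 3/3 = 3*(⅓) = 1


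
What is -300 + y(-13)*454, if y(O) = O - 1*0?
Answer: -6202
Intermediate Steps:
y(O) = O (y(O) = O + 0 = O)
-300 + y(-13)*454 = -300 - 13*454 = -300 - 5902 = -6202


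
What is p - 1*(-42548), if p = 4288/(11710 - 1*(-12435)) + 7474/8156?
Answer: 4189524630209/98463310 ≈ 42549.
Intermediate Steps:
p = 107716329/98463310 (p = 4288/(11710 + 12435) + 7474*(1/8156) = 4288/24145 + 3737/4078 = 107716329/98463310 ≈ 1.0940)
p - 1*(-42548) = 107716329/98463310 - 1*(-42548) = 107716329/98463310 + 42548 = 4189524630209/98463310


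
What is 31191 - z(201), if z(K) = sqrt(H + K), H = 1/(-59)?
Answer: 31191 - 77*sqrt(118)/59 ≈ 31177.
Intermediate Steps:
H = -1/59 ≈ -0.016949
z(K) = sqrt(-1/59 + K)
31191 - z(201) = 31191 - sqrt(-59 + 3481*201)/59 = 31191 - sqrt(-59 + 699681)/59 = 31191 - sqrt(699622)/59 = 31191 - 77*sqrt(118)/59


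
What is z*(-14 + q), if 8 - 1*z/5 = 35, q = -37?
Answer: 6885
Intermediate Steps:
z = -135 (z = 40 - 5*35 = 40 - 175 = -135)
z*(-14 + q) = -135*(-14 - 37) = -135*(-51) = 6885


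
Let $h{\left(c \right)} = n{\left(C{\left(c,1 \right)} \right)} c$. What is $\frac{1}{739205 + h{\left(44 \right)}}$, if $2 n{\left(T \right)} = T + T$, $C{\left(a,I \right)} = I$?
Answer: $\frac{1}{739249} \approx 1.3527 \cdot 10^{-6}$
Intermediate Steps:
$n{\left(T \right)} = T$ ($n{\left(T \right)} = \frac{T + T}{2} = \frac{2 T}{2} = T$)
$h{\left(c \right)} = c$ ($h{\left(c \right)} = 1 c = c$)
$\frac{1}{739205 + h{\left(44 \right)}} = \frac{1}{739205 + 44} = \frac{1}{739249}$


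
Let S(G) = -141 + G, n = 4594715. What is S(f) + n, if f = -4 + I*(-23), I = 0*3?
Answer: 4594570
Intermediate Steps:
I = 0
f = -4 (f = -4 + 0*(-23) = -4 + 0 = -4)
S(f) + n = (-141 - 4) + 4594715 = -145 + 4594715 = 4594570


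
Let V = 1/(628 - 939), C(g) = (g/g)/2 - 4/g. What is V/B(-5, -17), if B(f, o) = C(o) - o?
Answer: -34/187533 ≈ -0.00018130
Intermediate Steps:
C(g) = ½ - 4/g (C(g) = 1*(½) - 4/g = ½ - 4/g)
B(f, o) = -o + (-8 + o)/(2*o) (B(f, o) = (-8 + o)/(2*o) - o = -o + (-8 + o)/(2*o))
V = -1/311 (V = 1/(-311) = -1/311 ≈ -0.0032154)
V/B(-5, -17) = -1/(311*(½ - 1*(-17) - 4/(-17))) = -1/(311*(½ + 17 - 4*(-1/17))) = -1/(311*(½ + 17 + 4/17)) = -1/(311*603/34) = -1/311*34/603 = -34/187533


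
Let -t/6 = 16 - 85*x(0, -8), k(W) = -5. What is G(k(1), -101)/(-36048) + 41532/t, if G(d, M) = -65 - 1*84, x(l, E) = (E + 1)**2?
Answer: 83380819/49854384 ≈ 1.6725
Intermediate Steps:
x(l, E) = (1 + E)**2
G(d, M) = -149 (G(d, M) = -65 - 84 = -149)
t = 24894 (t = -6*(16 - 85*(1 - 8)**2) = -6*(16 - 85*(-7)**2) = -6*(16 - 85*49) = -6*(16 - 4165) = -6*(-4149) = 24894)
G(k(1), -101)/(-36048) + 41532/t = -149/(-36048) + 41532/24894 = -149*(-1/36048) + 41532*(1/24894) = 149/36048 + 6922/4149 = 83380819/49854384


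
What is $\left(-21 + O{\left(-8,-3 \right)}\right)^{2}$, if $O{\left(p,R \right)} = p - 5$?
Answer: $1156$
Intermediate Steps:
$O{\left(p,R \right)} = -5 + p$ ($O{\left(p,R \right)} = p - 5 = -5 + p$)
$\left(-21 + O{\left(-8,-3 \right)}\right)^{2} = \left(-21 - 13\right)^{2} = \left(-34\right)^{2} = 1156$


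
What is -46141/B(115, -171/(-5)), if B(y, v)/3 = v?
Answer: -230705/513 ≈ -449.72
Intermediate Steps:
B(y, v) = 3*v
-46141/B(115, -171/(-5)) = -46141/(3*(-171/(-5))) = -46141/(3*(-171*(-⅕))) = -46141/(3*(171/5)) = -46141/513/5 = -46141*5/513 = -230705/513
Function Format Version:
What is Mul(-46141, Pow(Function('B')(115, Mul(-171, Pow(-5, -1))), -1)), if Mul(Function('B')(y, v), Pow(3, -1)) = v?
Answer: Rational(-230705, 513) ≈ -449.72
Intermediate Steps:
Function('B')(y, v) = Mul(3, v)
Mul(-46141, Pow(Function('B')(115, Mul(-171, Pow(-5, -1))), -1)) = Mul(-46141, Pow(Mul(3, Mul(-171, Pow(-5, -1))), -1)) = Mul(-46141, Pow(Mul(3, Mul(-171, Rational(-1, 5))), -1)) = Mul(-46141, Pow(Mul(3, Rational(171, 5)), -1)) = Mul(-46141, Pow(Rational(513, 5), -1)) = Mul(-46141, Rational(5, 513)) = Rational(-230705, 513)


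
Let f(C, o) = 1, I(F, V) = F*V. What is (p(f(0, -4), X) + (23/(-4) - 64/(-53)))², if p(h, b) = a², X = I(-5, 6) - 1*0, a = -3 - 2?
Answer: 18809569/44944 ≈ 418.51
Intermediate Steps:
a = -5
X = -30 (X = -5*6 - 1*0 = -30 + 0 = -30)
p(h, b) = 25 (p(h, b) = (-5)² = 25)
(p(f(0, -4), X) + (23/(-4) - 64/(-53)))² = (25 + (23/(-4) - 64/(-53)))² = (25 + (23*(-¼) - 64*(-1/53)))² = (25 + (-23/4 + 64/53))² = (25 - 963/212)² = (4337/212)² = 18809569/44944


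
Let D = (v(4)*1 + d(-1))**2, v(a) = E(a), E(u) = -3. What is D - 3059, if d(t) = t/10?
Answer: -304939/100 ≈ -3049.4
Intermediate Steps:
v(a) = -3
d(t) = t/10 (d(t) = t*(1/10) = t/10)
D = 961/100 (D = (-3*1 + (1/10)*(-1))**2 = (-3 - 1/10)**2 = (-31/10)**2 = 961/100 ≈ 9.6100)
D - 3059 = 961/100 - 3059 = -304939/100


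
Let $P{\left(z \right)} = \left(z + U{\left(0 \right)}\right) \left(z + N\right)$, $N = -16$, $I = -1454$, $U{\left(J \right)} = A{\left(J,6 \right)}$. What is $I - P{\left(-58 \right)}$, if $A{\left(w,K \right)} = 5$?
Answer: $-5376$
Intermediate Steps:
$U{\left(J \right)} = 5$
$P{\left(z \right)} = \left(-16 + z\right) \left(5 + z\right)$ ($P{\left(z \right)} = \left(z + 5\right) \left(z - 16\right) = \left(5 + z\right) \left(-16 + z\right) = \left(-16 + z\right) \left(5 + z\right)$)
$I - P{\left(-58 \right)} = -1454 - \left(-80 + \left(-58\right)^{2} - -638\right) = -1454 - \left(-80 + 3364 + 638\right) = -1454 - 3922 = -5376$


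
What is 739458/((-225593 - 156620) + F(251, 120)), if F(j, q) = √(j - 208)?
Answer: -47105076759/24347796221 - 123243*√43/24347796221 ≈ -1.9347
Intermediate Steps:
F(j, q) = √(-208 + j)
739458/((-225593 - 156620) + F(251, 120)) = 739458/((-225593 - 156620) + √(-208 + 251)) = 739458/(-382213 + √43)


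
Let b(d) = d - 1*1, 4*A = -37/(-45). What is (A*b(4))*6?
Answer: 37/10 ≈ 3.7000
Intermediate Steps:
A = 37/180 (A = (-37/(-45))/4 = (-37*(-1/45))/4 = (¼)*(37/45) = 37/180 ≈ 0.20556)
b(d) = -1 + d (b(d) = d - 1 = -1 + d)
(A*b(4))*6 = (37*(-1 + 4)/180)*6 = ((37/180)*3)*6 = (37/60)*6 = 37/10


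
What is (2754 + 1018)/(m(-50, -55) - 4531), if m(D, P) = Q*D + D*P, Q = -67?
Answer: 3772/1569 ≈ 2.4041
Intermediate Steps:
m(D, P) = -67*D + D*P
(2754 + 1018)/(m(-50, -55) - 4531) = (2754 + 1018)/(-50*(-67 - 55) - 4531) = 3772/(-50*(-122) - 4531) = 3772/(6100 - 4531) = 3772/1569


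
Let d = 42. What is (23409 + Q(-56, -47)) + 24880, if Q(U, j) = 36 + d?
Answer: 48367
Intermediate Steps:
Q(U, j) = 78 (Q(U, j) = 36 + 42 = 78)
(23409 + Q(-56, -47)) + 24880 = (23409 + 78) + 24880 = 23487 + 24880 = 48367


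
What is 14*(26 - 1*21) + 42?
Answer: 112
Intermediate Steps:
14*(26 - 1*21) + 42 = 14*(26 - 21) + 42 = 14*5 + 42 = 70 + 42 = 112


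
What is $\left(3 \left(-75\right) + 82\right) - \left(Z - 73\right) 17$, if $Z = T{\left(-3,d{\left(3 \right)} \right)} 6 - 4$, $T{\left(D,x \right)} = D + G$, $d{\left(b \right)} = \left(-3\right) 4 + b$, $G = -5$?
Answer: $1982$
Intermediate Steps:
$d{\left(b \right)} = -12 + b$
$T{\left(D,x \right)} = -5 + D$ ($T{\left(D,x \right)} = D - 5 = -5 + D$)
$Z = -52$ ($Z = \left(-5 - 3\right) 6 - 4 = \left(-8\right) 6 - 4 = -48 - 4 = -52$)
$\left(3 \left(-75\right) + 82\right) - \left(Z - 73\right) 17 = \left(3 \left(-75\right) + 82\right) - \left(-52 - 73\right) 17 = \left(-225 + 82\right) - \left(-125\right) 17 = -143 - -2125 = -143 + 2125 = 1982$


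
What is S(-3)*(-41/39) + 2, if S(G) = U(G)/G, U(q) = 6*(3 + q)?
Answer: 2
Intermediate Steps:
U(q) = 18 + 6*q
S(G) = (18 + 6*G)/G
S(-3)*(-41/39) + 2 = (6 + 18/(-3))*(-41/39) + 2 = (6 + 18*(-1/3))*(-41*1/39) + 2 = (6 - 6)*(-41/39) + 2 = 0*(-41/39) + 2 = 0 + 2 = 2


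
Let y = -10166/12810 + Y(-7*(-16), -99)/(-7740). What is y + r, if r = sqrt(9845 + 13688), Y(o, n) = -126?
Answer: -428171/550830 + sqrt(23533) ≈ 152.63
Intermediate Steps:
r = sqrt(23533) ≈ 153.40
y = -428171/550830 (y = -10166/12810 - 126/(-7740) = -10166*1/12810 - 126*(-1/7740) = -5083/6405 + 7/430 = -428171/550830 ≈ -0.77732)
y + r = -428171/550830 + sqrt(23533)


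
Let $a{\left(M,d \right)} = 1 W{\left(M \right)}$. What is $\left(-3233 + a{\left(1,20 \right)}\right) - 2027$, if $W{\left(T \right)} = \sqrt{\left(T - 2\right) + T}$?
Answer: $-5260$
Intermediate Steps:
$W{\left(T \right)} = \sqrt{-2 + 2 T}$ ($W{\left(T \right)} = \sqrt{\left(-2 + T\right) + T} = \sqrt{-2 + 2 T}$)
$a{\left(M,d \right)} = \sqrt{-2 + 2 M}$ ($a{\left(M,d \right)} = 1 \sqrt{-2 + 2 M} = \sqrt{-2 + 2 M}$)
$\left(-3233 + a{\left(1,20 \right)}\right) - 2027 = \left(-3233 + \sqrt{-2 + 2 \cdot 1}\right) - 2027 = \left(-3233 + \sqrt{-2 + 2}\right) - 2027 = \left(-3233 + \sqrt{0}\right) - 2027 = \left(-3233 + 0\right) - 2027 = -3233 - 2027 = -5260$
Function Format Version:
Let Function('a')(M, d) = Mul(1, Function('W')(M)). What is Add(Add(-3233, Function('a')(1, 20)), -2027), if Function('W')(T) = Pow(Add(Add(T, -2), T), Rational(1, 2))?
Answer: -5260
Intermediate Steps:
Function('W')(T) = Pow(Add(-2, Mul(2, T)), Rational(1, 2)) (Function('W')(T) = Pow(Add(Add(-2, T), T), Rational(1, 2)) = Pow(Add(-2, Mul(2, T)), Rational(1, 2)))
Function('a')(M, d) = Pow(Add(-2, Mul(2, M)), Rational(1, 2)) (Function('a')(M, d) = Mul(1, Pow(Add(-2, Mul(2, M)), Rational(1, 2))) = Pow(Add(-2, Mul(2, M)), Rational(1, 2)))
Add(Add(-3233, Function('a')(1, 20)), -2027) = Add(Add(-3233, Pow(Add(-2, Mul(2, 1)), Rational(1, 2))), -2027) = Add(Add(-3233, Pow(Add(-2, 2), Rational(1, 2))), -2027) = Add(Add(-3233, Pow(0, Rational(1, 2))), -2027) = Add(Add(-3233, 0), -2027) = Add(-3233, -2027) = -5260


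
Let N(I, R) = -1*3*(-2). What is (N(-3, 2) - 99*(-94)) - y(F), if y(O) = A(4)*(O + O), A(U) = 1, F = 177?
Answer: 8958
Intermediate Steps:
N(I, R) = 6 (N(I, R) = -3*(-2) = 6)
y(O) = 2*O (y(O) = 1*(O + O) = 1*(2*O) = 2*O)
(N(-3, 2) - 99*(-94)) - y(F) = (6 - 99*(-94)) - 2*177 = (6 + 9306) - 1*354 = 9312 - 354 = 8958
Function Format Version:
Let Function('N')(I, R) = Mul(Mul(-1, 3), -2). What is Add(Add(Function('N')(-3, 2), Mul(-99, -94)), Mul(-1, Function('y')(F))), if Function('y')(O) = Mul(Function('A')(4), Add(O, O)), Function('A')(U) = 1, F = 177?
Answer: 8958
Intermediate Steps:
Function('N')(I, R) = 6 (Function('N')(I, R) = Mul(-3, -2) = 6)
Function('y')(O) = Mul(2, O) (Function('y')(O) = Mul(1, Add(O, O)) = Mul(1, Mul(2, O)) = Mul(2, O))
Add(Add(Function('N')(-3, 2), Mul(-99, -94)), Mul(-1, Function('y')(F))) = Add(Add(6, Mul(-99, -94)), Mul(-1, Mul(2, 177))) = Add(Add(6, 9306), Mul(-1, 354)) = Add(9312, -354) = 8958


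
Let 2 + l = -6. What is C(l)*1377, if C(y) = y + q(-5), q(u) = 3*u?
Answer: -31671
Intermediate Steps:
l = -8 (l = -2 - 6 = -8)
C(y) = -15 + y (C(y) = y + 3*(-5) = y - 15 = -15 + y)
C(l)*1377 = (-15 - 8)*1377 = -23*1377 = -31671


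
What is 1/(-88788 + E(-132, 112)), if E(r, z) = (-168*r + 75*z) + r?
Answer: -1/58344 ≈ -1.7140e-5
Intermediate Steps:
E(r, z) = -167*r + 75*z
1/(-88788 + E(-132, 112)) = 1/(-88788 + (-167*(-132) + 75*112)) = 1/(-88788 + (22044 + 8400)) = 1/(-88788 + 30444) = 1/(-58344) = -1/58344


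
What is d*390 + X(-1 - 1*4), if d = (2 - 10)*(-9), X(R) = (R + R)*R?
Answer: 28130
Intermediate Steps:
X(R) = 2*R² (X(R) = (2*R)*R = 2*R²)
d = 72 (d = -8*(-9) = 72)
d*390 + X(-1 - 1*4) = 72*390 + 2*(-1 - 1*4)² = 28080 + 2*(-1 - 4)² = 28080 + 2*(-5)² = 28080 + 2*25 = 28080 + 50 = 28130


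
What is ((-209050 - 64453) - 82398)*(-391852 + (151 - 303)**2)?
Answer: 131237781948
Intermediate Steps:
((-209050 - 64453) - 82398)*(-391852 + (151 - 303)**2) = (-273503 - 82398)*(-391852 + (-152)**2) = -355901*(-391852 + 23104) = -355901*(-368748) = 131237781948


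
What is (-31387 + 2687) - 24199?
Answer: -52899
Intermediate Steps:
(-31387 + 2687) - 24199 = -28700 - 24199 = -52899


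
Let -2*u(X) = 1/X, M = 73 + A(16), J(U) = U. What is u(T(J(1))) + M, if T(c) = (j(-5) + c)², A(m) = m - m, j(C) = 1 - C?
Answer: 7153/98 ≈ 72.990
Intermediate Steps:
A(m) = 0
M = 73 (M = 73 + 0 = 73)
T(c) = (6 + c)² (T(c) = ((1 - 1*(-5)) + c)² = ((1 + 5) + c)² = (6 + c)²)
u(X) = -1/(2*X)
u(T(J(1))) + M = -1/(2*(6 + 1)²) + 73 = -1/(2*(7²)) + 73 = -½/49 + 73 = -½*1/49 + 73 = -1/98 + 73 = 7153/98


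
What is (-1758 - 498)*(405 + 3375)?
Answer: -8527680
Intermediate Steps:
(-1758 - 498)*(405 + 3375) = -2256*3780 = -8527680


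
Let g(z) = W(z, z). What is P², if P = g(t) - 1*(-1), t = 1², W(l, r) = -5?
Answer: 16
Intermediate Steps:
t = 1
g(z) = -5
P = -4 (P = -5 - 1*(-1) = -5 + 1 = -4)
P² = (-4)² = 16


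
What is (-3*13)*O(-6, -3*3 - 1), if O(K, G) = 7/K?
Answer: 91/2 ≈ 45.500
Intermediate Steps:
(-3*13)*O(-6, -3*3 - 1) = (-3*13)*(7/(-6)) = -273*(-1)/6 = -39*(-7/6) = 91/2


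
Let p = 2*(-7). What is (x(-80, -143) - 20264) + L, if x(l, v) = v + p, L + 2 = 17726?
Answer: -2697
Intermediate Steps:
L = 17724 (L = -2 + 17726 = 17724)
p = -14
x(l, v) = -14 + v (x(l, v) = v - 14 = -14 + v)
(x(-80, -143) - 20264) + L = ((-14 - 143) - 20264) + 17724 = (-157 - 20264) + 17724 = -20421 + 17724 = -2697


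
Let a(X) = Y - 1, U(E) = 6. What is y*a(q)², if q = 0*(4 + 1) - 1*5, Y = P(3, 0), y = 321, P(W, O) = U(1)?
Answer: 8025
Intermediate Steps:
P(W, O) = 6
Y = 6
q = -5 (q = 0*5 - 5 = 0 - 5 = -5)
a(X) = 5 (a(X) = 6 - 1 = 5)
y*a(q)² = 321*5² = 321*25 = 8025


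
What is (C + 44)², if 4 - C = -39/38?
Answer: 3470769/1444 ≈ 2403.6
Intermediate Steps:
C = 191/38 (C = 4 - (-1)*39/38 = 4 - 1*(-39/38) = 4 + 39/38 = 191/38 ≈ 5.0263)
(C + 44)² = (191/38 + 44)² = (1863/38)² = 3470769/1444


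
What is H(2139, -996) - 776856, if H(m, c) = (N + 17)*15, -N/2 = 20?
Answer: -777201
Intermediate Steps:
N = -40 (N = -2*20 = -40)
H(m, c) = -345 (H(m, c) = (-40 + 17)*15 = -23*15 = -345)
H(2139, -996) - 776856 = -345 - 776856 = -777201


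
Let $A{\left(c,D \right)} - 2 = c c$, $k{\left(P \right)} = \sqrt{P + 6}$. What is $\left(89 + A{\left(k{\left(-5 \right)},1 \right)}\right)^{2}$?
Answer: $8464$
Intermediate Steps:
$k{\left(P \right)} = \sqrt{6 + P}$
$A{\left(c,D \right)} = 2 + c^{2}$ ($A{\left(c,D \right)} = 2 + c c = 2 + c^{2}$)
$\left(89 + A{\left(k{\left(-5 \right)},1 \right)}\right)^{2} = \left(89 + \left(2 + \left(\sqrt{6 - 5}\right)^{2}\right)\right)^{2} = \left(89 + \left(2 + \left(\sqrt{1}\right)^{2}\right)\right)^{2} = \left(89 + \left(2 + 1^{2}\right)\right)^{2} = \left(89 + \left(2 + 1\right)\right)^{2} = \left(89 + 3\right)^{2} = 92^{2} = 8464$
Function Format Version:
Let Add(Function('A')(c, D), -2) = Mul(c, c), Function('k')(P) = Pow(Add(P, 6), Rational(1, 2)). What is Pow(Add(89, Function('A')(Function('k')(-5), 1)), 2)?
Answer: 8464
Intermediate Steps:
Function('k')(P) = Pow(Add(6, P), Rational(1, 2))
Function('A')(c, D) = Add(2, Pow(c, 2)) (Function('A')(c, D) = Add(2, Mul(c, c)) = Add(2, Pow(c, 2)))
Pow(Add(89, Function('A')(Function('k')(-5), 1)), 2) = Pow(Add(89, Add(2, Pow(Pow(Add(6, -5), Rational(1, 2)), 2))), 2) = Pow(Add(89, Add(2, Pow(Pow(1, Rational(1, 2)), 2))), 2) = Pow(Add(89, Add(2, Pow(1, 2))), 2) = Pow(Add(89, Add(2, 1)), 2) = Pow(Add(89, 3), 2) = Pow(92, 2) = 8464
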